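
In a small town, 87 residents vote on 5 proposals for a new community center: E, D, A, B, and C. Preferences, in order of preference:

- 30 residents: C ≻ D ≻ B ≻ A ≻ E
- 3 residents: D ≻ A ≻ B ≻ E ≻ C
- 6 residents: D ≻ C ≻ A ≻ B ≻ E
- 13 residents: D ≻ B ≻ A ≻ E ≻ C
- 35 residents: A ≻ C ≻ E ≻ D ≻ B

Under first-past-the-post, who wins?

A

First-place votes: E 0, D 22, A 35, B 0, C 30.
A has the most first-place votes.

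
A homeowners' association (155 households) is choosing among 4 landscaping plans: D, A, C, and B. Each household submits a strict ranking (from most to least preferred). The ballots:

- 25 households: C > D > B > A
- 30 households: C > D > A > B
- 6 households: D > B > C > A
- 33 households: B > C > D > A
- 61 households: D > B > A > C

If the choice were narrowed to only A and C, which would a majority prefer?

C

Voters preferring A to C: 61; preferring C to A: 94.
C wins the head-to-head.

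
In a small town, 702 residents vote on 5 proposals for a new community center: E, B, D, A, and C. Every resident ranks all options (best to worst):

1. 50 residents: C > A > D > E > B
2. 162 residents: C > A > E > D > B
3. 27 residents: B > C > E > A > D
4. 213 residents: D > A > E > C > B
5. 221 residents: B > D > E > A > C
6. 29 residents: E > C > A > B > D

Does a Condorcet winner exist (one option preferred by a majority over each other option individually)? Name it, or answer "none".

D vs E: 484–218 for D.
D vs B: 425–277 for D.
D vs A: 434–268 for D.
D vs C: 434–268 for D.
D beats every other option head-to-head.

D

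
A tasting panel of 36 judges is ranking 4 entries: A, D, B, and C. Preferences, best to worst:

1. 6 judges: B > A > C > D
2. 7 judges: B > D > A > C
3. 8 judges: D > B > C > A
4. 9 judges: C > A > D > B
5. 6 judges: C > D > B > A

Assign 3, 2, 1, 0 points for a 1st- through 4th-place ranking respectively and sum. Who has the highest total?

A: 6·2 + 7·1 + 8·0 + 9·2 + 6·0 = 37
D: 6·0 + 7·2 + 8·3 + 9·1 + 6·2 = 59
B: 6·3 + 7·3 + 8·2 + 9·0 + 6·1 = 61
C: 6·1 + 7·0 + 8·1 + 9·3 + 6·3 = 59
B has the highest Borda score (61).

B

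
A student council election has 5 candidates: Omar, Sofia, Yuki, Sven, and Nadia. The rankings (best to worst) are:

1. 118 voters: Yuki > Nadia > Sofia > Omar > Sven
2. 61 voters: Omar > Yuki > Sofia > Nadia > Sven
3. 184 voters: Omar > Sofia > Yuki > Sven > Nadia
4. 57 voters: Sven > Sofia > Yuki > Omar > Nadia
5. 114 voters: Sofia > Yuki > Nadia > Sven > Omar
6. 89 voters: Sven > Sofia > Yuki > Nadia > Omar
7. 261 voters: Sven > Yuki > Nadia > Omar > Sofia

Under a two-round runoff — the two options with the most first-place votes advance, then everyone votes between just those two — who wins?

Round 1 first-place votes: Omar 245, Sofia 114, Yuki 118, Sven 407, Nadia 0.
Sven and Omar advance.
Runoff: Sven is preferred to Omar by 521 voters; Omar by 363.
Sven wins the runoff.

Sven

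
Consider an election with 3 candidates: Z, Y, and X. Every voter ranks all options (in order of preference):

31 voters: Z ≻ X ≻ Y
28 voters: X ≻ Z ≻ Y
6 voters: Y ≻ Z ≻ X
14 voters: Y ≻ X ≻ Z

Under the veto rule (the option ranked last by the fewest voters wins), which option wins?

X

Last-place votes: Z 14, Y 59, X 6.
X is ranked last by the fewest voters, so X wins.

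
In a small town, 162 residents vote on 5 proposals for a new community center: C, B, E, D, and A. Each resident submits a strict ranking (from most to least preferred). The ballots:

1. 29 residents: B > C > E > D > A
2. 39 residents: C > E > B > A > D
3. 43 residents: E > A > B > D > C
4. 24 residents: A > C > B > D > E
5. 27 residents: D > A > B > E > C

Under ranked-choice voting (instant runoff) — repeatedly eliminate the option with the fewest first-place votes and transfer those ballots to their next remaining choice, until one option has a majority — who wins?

Round 1: C 39, B 29, E 43, D 27, A 24. Eliminate A.
Round 2: C 63, B 29, E 43, D 27. Eliminate D.
Round 3: C 63, B 56, E 43. Eliminate E.
Round 4: C 63, B 99. B has a majority.

B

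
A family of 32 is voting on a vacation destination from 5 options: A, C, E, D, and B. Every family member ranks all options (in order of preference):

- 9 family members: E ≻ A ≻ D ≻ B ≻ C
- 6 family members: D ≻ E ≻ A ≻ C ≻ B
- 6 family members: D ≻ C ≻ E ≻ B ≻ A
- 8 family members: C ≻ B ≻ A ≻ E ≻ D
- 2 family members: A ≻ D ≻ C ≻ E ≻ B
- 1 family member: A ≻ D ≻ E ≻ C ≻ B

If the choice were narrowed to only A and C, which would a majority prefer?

Voters preferring A to C: 18; preferring C to A: 14.
A wins the head-to-head.

A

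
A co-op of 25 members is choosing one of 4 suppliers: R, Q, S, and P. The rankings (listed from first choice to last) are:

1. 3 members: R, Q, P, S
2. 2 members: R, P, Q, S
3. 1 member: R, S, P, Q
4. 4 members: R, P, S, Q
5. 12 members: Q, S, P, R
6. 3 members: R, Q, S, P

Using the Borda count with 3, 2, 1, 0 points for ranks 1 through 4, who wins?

Q

R: 3·3 + 2·3 + 1·3 + 4·3 + 12·0 + 3·3 = 39
Q: 3·2 + 2·1 + 1·0 + 4·0 + 12·3 + 3·2 = 50
S: 3·0 + 2·0 + 1·2 + 4·1 + 12·2 + 3·1 = 33
P: 3·1 + 2·2 + 1·1 + 4·2 + 12·1 + 3·0 = 28
Q has the highest Borda score (50).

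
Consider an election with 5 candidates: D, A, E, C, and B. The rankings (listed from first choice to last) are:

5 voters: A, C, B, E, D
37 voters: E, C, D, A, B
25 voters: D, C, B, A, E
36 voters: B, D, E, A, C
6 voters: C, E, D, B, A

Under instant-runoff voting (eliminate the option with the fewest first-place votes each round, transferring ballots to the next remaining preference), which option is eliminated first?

Round 1: D 25, A 5, E 37, C 6, B 36. Eliminate A.

A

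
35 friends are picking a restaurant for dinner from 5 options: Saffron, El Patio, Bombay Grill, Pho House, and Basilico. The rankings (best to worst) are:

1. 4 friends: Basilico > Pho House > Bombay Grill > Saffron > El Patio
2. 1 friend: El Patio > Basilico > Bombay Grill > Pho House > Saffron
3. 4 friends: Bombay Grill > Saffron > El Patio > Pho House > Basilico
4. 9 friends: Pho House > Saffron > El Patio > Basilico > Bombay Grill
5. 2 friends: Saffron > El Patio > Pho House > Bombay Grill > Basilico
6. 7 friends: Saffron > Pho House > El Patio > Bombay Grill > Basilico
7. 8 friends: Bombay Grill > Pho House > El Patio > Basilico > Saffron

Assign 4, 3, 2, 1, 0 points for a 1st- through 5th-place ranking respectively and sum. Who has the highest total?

Saffron: 4·1 + 1·0 + 4·3 + 9·3 + 2·4 + 7·4 + 8·0 = 79
El Patio: 4·0 + 1·4 + 4·2 + 9·2 + 2·3 + 7·2 + 8·2 = 66
Bombay Grill: 4·2 + 1·2 + 4·4 + 9·0 + 2·1 + 7·1 + 8·4 = 67
Pho House: 4·3 + 1·1 + 4·1 + 9·4 + 2·2 + 7·3 + 8·3 = 102
Basilico: 4·4 + 1·3 + 4·0 + 9·1 + 2·0 + 7·0 + 8·1 = 36
Pho House has the highest Borda score (102).

Pho House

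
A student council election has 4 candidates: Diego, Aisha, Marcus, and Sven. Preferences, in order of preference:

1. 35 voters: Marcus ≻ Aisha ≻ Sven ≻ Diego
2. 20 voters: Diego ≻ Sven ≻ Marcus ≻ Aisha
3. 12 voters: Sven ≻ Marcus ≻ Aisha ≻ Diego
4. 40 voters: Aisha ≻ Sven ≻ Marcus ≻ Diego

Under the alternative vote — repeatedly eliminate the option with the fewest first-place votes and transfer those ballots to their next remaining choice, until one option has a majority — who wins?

Round 1: Diego 20, Aisha 40, Marcus 35, Sven 12. Eliminate Sven.
Round 2: Diego 20, Aisha 40, Marcus 47. Eliminate Diego.
Round 3: Aisha 40, Marcus 67. Marcus has a majority.

Marcus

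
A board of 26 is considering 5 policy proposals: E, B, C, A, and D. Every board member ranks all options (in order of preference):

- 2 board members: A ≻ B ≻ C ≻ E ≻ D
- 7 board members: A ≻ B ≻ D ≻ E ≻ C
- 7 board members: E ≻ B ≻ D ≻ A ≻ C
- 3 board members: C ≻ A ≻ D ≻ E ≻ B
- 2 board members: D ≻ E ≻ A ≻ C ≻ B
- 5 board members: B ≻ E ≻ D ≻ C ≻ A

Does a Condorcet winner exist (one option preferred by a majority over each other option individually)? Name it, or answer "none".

none

Checking pairwise contests:
B beats E 14–12.
A beats B 14–12.
E beats C 21–5.
E beats A 14–12.
E beats D 14–12.
Every option loses at least one head-to-head, so there is no Condorcet winner.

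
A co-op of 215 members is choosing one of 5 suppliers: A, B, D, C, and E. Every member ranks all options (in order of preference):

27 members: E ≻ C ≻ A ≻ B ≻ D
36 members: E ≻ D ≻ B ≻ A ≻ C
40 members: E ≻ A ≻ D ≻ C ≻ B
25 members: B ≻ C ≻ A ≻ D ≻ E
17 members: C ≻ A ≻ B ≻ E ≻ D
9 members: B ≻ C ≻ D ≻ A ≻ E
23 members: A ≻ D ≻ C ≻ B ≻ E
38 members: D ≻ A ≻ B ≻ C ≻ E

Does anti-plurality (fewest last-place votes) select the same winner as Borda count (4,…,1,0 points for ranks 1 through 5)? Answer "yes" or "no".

Anti-plurality — last-place votes: A 0, B 40, D 44, C 36, E 95. Winner: A.
Borda — scores: A 526, B 368, D 452, C 375, E 429. Winner: A.
The two methods agree.

yes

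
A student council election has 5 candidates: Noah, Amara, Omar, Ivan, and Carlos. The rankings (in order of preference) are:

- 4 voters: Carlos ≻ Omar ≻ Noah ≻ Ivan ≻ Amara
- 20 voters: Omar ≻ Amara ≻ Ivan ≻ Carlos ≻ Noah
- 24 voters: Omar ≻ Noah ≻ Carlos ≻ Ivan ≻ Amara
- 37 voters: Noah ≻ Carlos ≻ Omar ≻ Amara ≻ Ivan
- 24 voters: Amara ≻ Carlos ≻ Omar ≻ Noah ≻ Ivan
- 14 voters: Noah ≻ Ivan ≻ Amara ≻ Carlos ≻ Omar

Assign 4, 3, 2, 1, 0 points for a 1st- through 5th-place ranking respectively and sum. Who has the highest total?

Omar

Noah: 4·2 + 20·0 + 24·3 + 37·4 + 24·1 + 14·4 = 308
Amara: 4·0 + 20·3 + 24·0 + 37·1 + 24·4 + 14·2 = 221
Omar: 4·3 + 20·4 + 24·4 + 37·2 + 24·2 + 14·0 = 310
Ivan: 4·1 + 20·2 + 24·1 + 37·0 + 24·0 + 14·3 = 110
Carlos: 4·4 + 20·1 + 24·2 + 37·3 + 24·3 + 14·1 = 281
Omar has the highest Borda score (310).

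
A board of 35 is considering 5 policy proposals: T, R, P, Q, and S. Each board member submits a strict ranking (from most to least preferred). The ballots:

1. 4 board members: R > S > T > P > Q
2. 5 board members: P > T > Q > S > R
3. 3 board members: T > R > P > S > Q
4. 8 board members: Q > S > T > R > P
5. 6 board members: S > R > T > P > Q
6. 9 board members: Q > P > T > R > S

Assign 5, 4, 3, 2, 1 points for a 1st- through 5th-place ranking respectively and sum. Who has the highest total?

T

T: 4·3 + 5·4 + 3·5 + 8·3 + 6·3 + 9·3 = 116
R: 4·5 + 5·1 + 3·4 + 8·2 + 6·4 + 9·2 = 95
P: 4·2 + 5·5 + 3·3 + 8·1 + 6·2 + 9·4 = 98
Q: 4·1 + 5·3 + 3·1 + 8·5 + 6·1 + 9·5 = 113
S: 4·4 + 5·2 + 3·2 + 8·4 + 6·5 + 9·1 = 103
T has the highest Borda score (116).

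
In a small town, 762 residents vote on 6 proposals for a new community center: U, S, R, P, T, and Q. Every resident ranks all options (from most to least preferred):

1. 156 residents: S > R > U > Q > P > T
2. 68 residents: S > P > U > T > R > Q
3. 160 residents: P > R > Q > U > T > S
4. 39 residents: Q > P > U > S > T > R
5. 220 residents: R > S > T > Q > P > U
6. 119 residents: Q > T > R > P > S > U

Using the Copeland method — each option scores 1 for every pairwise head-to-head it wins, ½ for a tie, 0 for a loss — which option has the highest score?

R

U: beats T; loses to S, R, P, and Q → score 1.
S: beats U, P, T, and Q; loses to R → score 4.
R: beats U, S, P, T, and Q → score 5.
P: beats U and T; loses to S, R, and Q → score 2.
T: loses to U, S, R, P, and Q → score 0.
Q: beats U, P, and T; loses to S and R → score 3.
R has the best pairwise record.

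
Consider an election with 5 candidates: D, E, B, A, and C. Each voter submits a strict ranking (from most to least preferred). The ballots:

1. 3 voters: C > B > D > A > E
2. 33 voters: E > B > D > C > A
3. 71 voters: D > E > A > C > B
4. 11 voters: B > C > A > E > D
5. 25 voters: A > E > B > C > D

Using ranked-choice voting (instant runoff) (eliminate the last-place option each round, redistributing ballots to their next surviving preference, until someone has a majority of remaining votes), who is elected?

D

Round 1: D 71, E 33, B 11, A 25, C 3. Eliminate C.
Round 2: D 71, E 33, B 14, A 25. Eliminate B.
Round 3: D 74, E 33, A 36. D has a majority.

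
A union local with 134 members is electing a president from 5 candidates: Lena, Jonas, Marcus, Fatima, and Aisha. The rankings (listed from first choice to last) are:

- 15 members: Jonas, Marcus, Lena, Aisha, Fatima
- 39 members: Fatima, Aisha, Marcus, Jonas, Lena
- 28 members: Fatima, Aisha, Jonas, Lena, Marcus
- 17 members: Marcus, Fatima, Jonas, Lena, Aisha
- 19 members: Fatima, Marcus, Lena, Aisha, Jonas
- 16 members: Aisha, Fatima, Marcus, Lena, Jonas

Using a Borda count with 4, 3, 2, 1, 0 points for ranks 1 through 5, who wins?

Lena: 15·2 + 39·0 + 28·1 + 17·1 + 19·2 + 16·1 = 129
Jonas: 15·4 + 39·1 + 28·2 + 17·2 + 19·0 + 16·0 = 189
Marcus: 15·3 + 39·2 + 28·0 + 17·4 + 19·3 + 16·2 = 280
Fatima: 15·0 + 39·4 + 28·4 + 17·3 + 19·4 + 16·3 = 443
Aisha: 15·1 + 39·3 + 28·3 + 17·0 + 19·1 + 16·4 = 299
Fatima has the highest Borda score (443).

Fatima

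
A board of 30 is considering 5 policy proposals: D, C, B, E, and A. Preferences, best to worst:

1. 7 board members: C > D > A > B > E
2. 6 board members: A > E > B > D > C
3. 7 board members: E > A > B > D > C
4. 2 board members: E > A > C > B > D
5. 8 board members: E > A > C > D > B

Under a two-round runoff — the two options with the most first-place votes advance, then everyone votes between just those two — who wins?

E

Round 1 first-place votes: D 0, C 7, B 0, E 17, A 6.
E and C advance.
Runoff: E is preferred to C by 23 voters; C by 7.
E wins the runoff.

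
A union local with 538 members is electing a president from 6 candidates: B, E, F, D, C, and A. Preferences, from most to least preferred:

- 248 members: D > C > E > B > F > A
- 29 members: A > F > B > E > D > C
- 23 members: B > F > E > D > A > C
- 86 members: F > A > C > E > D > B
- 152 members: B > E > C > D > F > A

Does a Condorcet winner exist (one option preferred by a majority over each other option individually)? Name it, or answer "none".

Checking pairwise contests:
E beats B 334–204.
C beats E 334–204.
B beats F 423–115.
E beats D 290–248.
D beats C 300–238.
B beats A 423–115.
Every option loses at least one head-to-head, so there is no Condorcet winner.

none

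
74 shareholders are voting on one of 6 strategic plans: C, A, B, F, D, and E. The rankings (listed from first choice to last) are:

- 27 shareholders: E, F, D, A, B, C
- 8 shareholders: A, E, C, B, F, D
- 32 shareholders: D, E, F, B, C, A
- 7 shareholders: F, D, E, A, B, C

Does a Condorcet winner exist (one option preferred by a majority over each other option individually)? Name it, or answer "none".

Checking pairwise contests:
A beats C 42–32.
F beats A 66–8.
A beats B 42–32.
E beats F 67–7.
F beats D 42–32.
D beats E 39–35.
Every option loses at least one head-to-head, so there is no Condorcet winner.

none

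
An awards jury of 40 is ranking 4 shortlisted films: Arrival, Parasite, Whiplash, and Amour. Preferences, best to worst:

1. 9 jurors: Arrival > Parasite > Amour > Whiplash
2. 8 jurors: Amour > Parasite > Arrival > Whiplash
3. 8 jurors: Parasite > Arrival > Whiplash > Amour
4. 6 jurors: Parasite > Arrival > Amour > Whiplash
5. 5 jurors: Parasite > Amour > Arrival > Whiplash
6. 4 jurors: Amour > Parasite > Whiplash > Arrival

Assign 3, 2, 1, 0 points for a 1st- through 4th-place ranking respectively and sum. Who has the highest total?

Parasite

Arrival: 9·3 + 8·1 + 8·2 + 6·2 + 5·1 + 4·0 = 68
Parasite: 9·2 + 8·2 + 8·3 + 6·3 + 5·3 + 4·2 = 99
Whiplash: 9·0 + 8·0 + 8·1 + 6·0 + 5·0 + 4·1 = 12
Amour: 9·1 + 8·3 + 8·0 + 6·1 + 5·2 + 4·3 = 61
Parasite has the highest Borda score (99).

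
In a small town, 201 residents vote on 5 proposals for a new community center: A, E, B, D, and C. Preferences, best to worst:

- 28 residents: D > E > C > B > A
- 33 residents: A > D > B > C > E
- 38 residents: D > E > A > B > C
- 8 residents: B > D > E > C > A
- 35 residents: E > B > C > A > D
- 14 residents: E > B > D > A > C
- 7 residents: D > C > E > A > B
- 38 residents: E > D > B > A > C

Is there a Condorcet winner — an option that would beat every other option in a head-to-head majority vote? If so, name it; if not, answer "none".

D vs A: 133–68 for D.
D vs E: 114–87 for D.
D vs B: 144–57 for D.
D vs C: 166–35 for D.
D beats every other option head-to-head.

D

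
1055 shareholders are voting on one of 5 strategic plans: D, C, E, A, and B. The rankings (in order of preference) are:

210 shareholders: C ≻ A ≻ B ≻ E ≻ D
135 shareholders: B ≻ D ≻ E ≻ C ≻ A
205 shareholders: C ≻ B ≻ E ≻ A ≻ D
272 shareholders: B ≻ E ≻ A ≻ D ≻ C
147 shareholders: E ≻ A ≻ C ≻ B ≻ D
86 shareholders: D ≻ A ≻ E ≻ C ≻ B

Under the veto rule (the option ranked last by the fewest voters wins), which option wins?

Last-place votes: D 562, C 272, E 0, A 135, B 86.
E is ranked last by the fewest voters, so E wins.

E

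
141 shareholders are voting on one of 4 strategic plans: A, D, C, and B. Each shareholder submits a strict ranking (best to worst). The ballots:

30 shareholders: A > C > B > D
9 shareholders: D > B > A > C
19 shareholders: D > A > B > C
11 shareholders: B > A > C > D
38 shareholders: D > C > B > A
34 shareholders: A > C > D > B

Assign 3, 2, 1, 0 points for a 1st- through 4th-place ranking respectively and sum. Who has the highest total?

A: 30·3 + 9·1 + 19·2 + 11·2 + 38·0 + 34·3 = 261
D: 30·0 + 9·3 + 19·3 + 11·0 + 38·3 + 34·1 = 232
C: 30·2 + 9·0 + 19·0 + 11·1 + 38·2 + 34·2 = 215
B: 30·1 + 9·2 + 19·1 + 11·3 + 38·1 + 34·0 = 138
A has the highest Borda score (261).

A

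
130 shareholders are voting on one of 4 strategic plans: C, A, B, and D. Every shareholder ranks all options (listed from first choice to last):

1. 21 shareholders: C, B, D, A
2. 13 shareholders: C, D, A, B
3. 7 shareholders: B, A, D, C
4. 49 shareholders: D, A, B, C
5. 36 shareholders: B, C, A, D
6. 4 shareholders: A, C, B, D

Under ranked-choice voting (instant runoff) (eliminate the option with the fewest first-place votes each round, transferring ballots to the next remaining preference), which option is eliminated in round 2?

Round 1: C 34, A 4, B 43, D 49. Eliminate A.
Round 2: C 38, B 43, D 49. Eliminate C.

C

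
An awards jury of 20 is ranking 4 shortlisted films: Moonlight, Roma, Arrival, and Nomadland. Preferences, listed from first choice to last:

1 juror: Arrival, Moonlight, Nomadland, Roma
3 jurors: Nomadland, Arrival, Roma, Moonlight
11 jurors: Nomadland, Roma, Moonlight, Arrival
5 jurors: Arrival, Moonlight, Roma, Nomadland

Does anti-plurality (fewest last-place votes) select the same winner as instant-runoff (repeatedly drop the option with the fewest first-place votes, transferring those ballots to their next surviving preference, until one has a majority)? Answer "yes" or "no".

Anti-plurality — last-place votes: Moonlight 3, Roma 1, Arrival 11, Nomadland 5. Winner: Roma.
Instant-runoff — R1 Moonlight 0, Roma 0, Arrival 6, Nomadland 14 (Nomadland winner). Winner: Nomadland.
The two methods disagree.

no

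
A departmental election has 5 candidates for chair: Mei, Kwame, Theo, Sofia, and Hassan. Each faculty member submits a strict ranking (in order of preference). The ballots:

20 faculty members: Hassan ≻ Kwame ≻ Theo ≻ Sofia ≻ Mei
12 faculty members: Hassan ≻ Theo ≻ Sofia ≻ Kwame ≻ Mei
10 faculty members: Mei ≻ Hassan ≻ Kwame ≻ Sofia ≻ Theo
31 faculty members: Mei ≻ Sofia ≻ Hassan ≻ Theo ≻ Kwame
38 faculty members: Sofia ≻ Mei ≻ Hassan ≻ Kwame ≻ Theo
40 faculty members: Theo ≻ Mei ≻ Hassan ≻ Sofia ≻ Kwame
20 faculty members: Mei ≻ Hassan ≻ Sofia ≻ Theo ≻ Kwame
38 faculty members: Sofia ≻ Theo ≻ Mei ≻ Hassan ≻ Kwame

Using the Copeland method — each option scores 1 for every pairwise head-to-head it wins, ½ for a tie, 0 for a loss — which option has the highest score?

Sofia

Mei: beats Kwame and Hassan; loses to Theo and Sofia → score 2.
Kwame: loses to Mei, Theo, Sofia, and Hassan → score 0.
Theo: beats Mei and Kwame; loses to Sofia and Hassan → score 2.
Sofia: beats Mei, Kwame, Theo, and Hassan → score 4.
Hassan: beats Kwame and Theo; loses to Mei and Sofia → score 2.
Sofia has the best pairwise record.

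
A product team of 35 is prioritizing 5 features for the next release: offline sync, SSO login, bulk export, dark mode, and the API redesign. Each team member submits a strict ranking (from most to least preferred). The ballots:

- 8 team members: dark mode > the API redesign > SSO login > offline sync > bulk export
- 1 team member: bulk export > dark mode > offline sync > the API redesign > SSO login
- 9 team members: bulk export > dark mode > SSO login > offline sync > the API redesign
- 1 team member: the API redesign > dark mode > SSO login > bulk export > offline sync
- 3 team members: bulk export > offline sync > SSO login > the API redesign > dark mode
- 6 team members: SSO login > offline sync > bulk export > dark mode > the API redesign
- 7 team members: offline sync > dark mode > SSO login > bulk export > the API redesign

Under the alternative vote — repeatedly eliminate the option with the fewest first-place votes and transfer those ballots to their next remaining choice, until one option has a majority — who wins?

offline sync

Round 1: offline sync 7, SSO login 6, bulk export 13, dark mode 8, the API redesign 1. Eliminate the API redesign.
Round 2: offline sync 7, SSO login 6, bulk export 13, dark mode 9. Eliminate SSO login.
Round 3: offline sync 13, bulk export 13, dark mode 9. Eliminate dark mode.
Round 4: offline sync 21, bulk export 14. Offline sync has a majority.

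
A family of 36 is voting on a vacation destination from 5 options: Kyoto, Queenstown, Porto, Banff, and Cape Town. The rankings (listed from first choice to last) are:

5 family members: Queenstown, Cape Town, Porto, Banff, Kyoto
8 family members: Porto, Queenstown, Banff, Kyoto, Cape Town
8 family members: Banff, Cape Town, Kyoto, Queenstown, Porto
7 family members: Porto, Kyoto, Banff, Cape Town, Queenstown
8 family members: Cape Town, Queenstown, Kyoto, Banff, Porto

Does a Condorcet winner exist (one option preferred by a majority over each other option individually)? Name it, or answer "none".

Checking pairwise contests:
Queenstown beats Kyoto 21–15.
Cape Town beats Queenstown 23–13.
Queenstown beats Porto 21–15.
Queenstown beats Banff 21–15.
Banff beats Cape Town 23–13.
Every option loses at least one head-to-head, so there is no Condorcet winner.

none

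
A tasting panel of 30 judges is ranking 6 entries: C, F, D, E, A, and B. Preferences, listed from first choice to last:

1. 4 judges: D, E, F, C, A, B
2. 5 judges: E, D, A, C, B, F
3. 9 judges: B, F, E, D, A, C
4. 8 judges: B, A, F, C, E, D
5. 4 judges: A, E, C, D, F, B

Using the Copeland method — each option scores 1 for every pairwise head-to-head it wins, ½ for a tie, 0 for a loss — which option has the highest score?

B

C: loses to F, D, E, A, and B → score 0.
F: beats C, D, and E; loses to A and B → score 3.
D: beats C and A; loses to F, E, and B → score 2.
E: beats C, D, and A; loses to F and B → score 3.
A: beats C and F; loses to D, E, and B → score 2.
B: beats C, F, D, E, and A → score 5.
B has the best pairwise record.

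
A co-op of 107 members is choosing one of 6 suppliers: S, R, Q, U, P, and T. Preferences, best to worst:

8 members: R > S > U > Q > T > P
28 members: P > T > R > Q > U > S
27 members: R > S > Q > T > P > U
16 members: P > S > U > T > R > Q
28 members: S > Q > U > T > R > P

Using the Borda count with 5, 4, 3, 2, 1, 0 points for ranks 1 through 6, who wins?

S

S: 8·4 + 28·0 + 27·4 + 16·4 + 28·5 = 344
R: 8·5 + 28·3 + 27·5 + 16·1 + 28·1 = 303
Q: 8·2 + 28·2 + 27·3 + 16·0 + 28·4 = 265
U: 8·3 + 28·1 + 27·0 + 16·3 + 28·3 = 184
P: 8·0 + 28·5 + 27·1 + 16·5 + 28·0 = 247
T: 8·1 + 28·4 + 27·2 + 16·2 + 28·2 = 262
S has the highest Borda score (344).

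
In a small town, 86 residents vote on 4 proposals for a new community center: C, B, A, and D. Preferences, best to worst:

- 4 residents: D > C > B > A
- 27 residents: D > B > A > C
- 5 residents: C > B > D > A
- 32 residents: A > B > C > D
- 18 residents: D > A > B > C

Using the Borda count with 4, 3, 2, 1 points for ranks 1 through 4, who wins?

A

C: 4·3 + 27·1 + 5·4 + 32·2 + 18·1 = 141
B: 4·2 + 27·3 + 5·3 + 32·3 + 18·2 = 236
A: 4·1 + 27·2 + 5·1 + 32·4 + 18·3 = 245
D: 4·4 + 27·4 + 5·2 + 32·1 + 18·4 = 238
A has the highest Borda score (245).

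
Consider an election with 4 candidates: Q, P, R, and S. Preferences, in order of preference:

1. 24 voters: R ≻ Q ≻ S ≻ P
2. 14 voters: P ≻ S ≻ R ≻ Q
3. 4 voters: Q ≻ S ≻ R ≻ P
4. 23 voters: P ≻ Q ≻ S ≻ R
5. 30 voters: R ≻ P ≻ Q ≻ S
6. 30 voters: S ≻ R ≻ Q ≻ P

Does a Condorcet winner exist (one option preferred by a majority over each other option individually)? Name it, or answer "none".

Checking pairwise contests:
P beats Q 67–58.
R beats P 88–37.
S beats R 71–54.
Q beats S 81–44.
Every option loses at least one head-to-head, so there is no Condorcet winner.

none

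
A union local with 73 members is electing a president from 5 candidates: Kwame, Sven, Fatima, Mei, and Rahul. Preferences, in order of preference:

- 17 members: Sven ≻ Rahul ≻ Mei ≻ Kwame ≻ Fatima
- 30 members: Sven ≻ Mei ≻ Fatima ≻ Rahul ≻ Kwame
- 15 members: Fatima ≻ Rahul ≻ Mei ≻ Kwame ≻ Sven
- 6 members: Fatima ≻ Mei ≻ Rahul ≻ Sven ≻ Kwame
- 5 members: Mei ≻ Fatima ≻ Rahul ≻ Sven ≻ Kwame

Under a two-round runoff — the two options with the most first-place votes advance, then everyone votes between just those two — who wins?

Round 1 first-place votes: Kwame 0, Sven 47, Fatima 21, Mei 5, Rahul 0.
Sven and Fatima advance.
Runoff: Sven is preferred to Fatima by 47 voters; Fatima by 26.
Sven wins the runoff.

Sven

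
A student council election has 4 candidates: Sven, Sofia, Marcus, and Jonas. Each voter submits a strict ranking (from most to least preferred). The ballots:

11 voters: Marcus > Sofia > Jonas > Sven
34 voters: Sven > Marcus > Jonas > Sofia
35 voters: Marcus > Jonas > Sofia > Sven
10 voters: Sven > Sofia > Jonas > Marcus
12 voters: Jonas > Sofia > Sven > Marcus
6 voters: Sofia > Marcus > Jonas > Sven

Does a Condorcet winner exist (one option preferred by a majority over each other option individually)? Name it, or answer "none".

none

Checking pairwise contests:
Sofia beats Sven 64–44.
Marcus beats Sofia 80–28.
Sven beats Marcus 56–52.
Marcus beats Jonas 86–22.
Every option loses at least one head-to-head, so there is no Condorcet winner.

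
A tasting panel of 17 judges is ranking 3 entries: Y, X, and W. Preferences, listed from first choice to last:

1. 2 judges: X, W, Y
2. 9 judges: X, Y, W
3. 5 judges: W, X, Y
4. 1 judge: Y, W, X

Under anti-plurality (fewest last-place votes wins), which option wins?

Last-place votes: Y 7, X 1, W 9.
X is ranked last by the fewest voters, so X wins.

X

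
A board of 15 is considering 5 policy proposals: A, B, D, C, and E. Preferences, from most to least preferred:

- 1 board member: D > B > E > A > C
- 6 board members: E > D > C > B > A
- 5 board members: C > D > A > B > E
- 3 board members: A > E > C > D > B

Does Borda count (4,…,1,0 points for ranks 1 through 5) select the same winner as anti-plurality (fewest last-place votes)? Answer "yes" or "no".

Borda — scores: A 23, B 14, D 40, C 38, E 35. Winner: D.
Anti-plurality — last-place votes: A 6, B 3, D 0, C 1, E 5. Winner: D.
The two methods agree.

yes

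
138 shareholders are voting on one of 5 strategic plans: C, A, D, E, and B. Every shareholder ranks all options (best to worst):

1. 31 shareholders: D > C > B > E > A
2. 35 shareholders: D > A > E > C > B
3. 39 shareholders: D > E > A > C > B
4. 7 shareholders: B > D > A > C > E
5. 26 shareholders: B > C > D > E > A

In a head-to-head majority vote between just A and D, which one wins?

D

Voters preferring A to D: 0; preferring D to A: 138.
D wins the head-to-head.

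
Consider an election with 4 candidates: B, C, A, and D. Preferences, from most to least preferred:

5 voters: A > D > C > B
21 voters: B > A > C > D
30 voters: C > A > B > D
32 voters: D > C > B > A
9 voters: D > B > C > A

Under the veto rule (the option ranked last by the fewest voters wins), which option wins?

Last-place votes: B 5, C 0, A 41, D 51.
C is ranked last by the fewest voters, so C wins.

C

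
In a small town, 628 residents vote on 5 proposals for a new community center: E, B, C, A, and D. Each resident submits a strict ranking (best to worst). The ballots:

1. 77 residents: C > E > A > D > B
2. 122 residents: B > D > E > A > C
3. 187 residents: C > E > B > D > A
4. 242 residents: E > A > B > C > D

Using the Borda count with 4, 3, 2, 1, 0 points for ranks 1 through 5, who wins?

E: 77·3 + 122·2 + 187·3 + 242·4 = 2004
B: 77·0 + 122·4 + 187·2 + 242·2 = 1346
C: 77·4 + 122·0 + 187·4 + 242·1 = 1298
A: 77·2 + 122·1 + 187·0 + 242·3 = 1002
D: 77·1 + 122·3 + 187·1 + 242·0 = 630
E has the highest Borda score (2004).

E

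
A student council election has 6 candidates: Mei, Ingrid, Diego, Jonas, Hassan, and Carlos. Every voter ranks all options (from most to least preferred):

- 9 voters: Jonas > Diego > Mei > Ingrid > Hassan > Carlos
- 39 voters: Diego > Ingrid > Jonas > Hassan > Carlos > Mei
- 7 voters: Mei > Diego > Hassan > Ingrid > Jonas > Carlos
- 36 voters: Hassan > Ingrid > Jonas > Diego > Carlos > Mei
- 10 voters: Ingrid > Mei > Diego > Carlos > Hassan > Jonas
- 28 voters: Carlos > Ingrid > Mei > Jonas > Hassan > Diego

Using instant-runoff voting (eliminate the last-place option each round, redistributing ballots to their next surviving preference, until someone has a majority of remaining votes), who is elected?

Round 1: Mei 7, Ingrid 10, Diego 39, Jonas 9, Hassan 36, Carlos 28. Eliminate Mei.
Round 2: Ingrid 10, Diego 46, Jonas 9, Hassan 36, Carlos 28. Eliminate Jonas.
Round 3: Ingrid 10, Diego 55, Hassan 36, Carlos 28. Eliminate Ingrid.
Round 4: Diego 65, Hassan 36, Carlos 28. Diego has a majority.

Diego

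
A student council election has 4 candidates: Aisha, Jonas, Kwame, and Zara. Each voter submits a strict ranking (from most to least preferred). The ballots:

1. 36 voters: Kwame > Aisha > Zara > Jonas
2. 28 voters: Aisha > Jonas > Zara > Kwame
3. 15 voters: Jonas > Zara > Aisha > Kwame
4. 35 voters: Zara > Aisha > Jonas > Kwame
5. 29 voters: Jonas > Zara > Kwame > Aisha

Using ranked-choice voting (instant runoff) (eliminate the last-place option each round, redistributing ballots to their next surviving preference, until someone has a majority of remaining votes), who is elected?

Round 1: Aisha 28, Jonas 44, Kwame 36, Zara 35. Eliminate Aisha.
Round 2: Jonas 72, Kwame 36, Zara 35. Jonas has a majority.

Jonas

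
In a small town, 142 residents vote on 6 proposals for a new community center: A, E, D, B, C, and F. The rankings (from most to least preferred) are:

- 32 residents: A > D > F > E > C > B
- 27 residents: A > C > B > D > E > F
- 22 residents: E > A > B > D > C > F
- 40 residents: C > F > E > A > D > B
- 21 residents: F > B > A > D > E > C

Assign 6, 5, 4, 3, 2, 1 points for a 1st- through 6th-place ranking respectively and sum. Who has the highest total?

A: 32·6 + 27·6 + 22·5 + 40·3 + 21·4 = 668
E: 32·3 + 27·2 + 22·6 + 40·4 + 21·2 = 484
D: 32·5 + 27·3 + 22·3 + 40·2 + 21·3 = 450
B: 32·1 + 27·4 + 22·4 + 40·1 + 21·5 = 373
C: 32·2 + 27·5 + 22·2 + 40·6 + 21·1 = 504
F: 32·4 + 27·1 + 22·1 + 40·5 + 21·6 = 503
A has the highest Borda score (668).

A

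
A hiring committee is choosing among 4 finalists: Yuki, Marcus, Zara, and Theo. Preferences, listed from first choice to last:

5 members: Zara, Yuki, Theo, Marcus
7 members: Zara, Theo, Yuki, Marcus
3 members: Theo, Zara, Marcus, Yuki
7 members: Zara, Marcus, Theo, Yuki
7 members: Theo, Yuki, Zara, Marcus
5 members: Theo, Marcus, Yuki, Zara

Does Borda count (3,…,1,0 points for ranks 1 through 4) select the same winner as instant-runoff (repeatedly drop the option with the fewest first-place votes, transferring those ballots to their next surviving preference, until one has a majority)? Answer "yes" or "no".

no

Borda — scores: Yuki 36, Marcus 27, Zara 70, Theo 71. Winner: Theo.
Instant-runoff — R1 Yuki 0, Marcus 0, Zara 19, Theo 15 (Zara winner). Winner: Zara.
The two methods disagree.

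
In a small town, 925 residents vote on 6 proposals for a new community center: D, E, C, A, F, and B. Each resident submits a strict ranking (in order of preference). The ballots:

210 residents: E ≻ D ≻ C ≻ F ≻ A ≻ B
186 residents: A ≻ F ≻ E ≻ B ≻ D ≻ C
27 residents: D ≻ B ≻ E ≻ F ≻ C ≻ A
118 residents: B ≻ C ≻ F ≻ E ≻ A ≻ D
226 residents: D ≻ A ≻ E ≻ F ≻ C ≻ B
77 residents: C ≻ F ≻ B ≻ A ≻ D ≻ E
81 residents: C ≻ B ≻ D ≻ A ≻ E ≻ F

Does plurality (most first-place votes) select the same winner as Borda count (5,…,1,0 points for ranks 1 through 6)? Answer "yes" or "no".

Plurality — first-place votes: D 253, E 210, C 158, A 186, F 0, B 118. Winner: D.
Borda — scores: D 2611, E 2684, C 2145, A 2478, F 2332, B 1625. Winner: E.
The two methods disagree.

no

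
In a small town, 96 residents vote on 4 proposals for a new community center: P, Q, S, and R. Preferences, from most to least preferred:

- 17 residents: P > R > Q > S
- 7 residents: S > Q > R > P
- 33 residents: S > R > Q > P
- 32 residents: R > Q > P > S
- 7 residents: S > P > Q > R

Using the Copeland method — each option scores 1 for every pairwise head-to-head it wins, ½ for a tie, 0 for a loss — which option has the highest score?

P: beats S; loses to Q and R → score 1.
Q: beats P and S; loses to R → score 2.
S: loses to P, Q, and R → score 0.
R: beats P, Q, and S → score 3.
R has the best pairwise record.

R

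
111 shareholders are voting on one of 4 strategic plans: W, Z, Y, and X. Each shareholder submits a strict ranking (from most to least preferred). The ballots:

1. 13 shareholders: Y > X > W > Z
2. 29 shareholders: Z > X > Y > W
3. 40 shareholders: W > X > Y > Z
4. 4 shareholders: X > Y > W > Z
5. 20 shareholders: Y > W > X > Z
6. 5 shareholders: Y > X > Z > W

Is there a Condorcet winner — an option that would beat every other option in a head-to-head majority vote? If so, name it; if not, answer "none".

none

Checking pairwise contests:
Y beats W 71–40.
W beats Z 77–34.
X beats Y 73–38.
W beats X 60–51.
Every option loses at least one head-to-head, so there is no Condorcet winner.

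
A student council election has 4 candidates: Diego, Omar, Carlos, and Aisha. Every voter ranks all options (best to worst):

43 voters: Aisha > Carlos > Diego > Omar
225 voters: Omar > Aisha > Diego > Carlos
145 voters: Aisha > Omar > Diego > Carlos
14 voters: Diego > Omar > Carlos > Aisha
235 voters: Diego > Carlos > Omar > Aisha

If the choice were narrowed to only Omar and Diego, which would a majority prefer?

Omar

Voters preferring Omar to Diego: 370; preferring Diego to Omar: 292.
Omar wins the head-to-head.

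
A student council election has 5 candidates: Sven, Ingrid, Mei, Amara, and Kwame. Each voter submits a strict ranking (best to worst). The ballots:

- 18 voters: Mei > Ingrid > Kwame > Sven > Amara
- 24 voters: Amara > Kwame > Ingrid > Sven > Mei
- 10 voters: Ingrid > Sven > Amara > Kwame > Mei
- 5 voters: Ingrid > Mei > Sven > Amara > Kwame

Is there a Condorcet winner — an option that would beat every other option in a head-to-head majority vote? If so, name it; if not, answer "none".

Ingrid vs Sven: 57–0 for Ingrid.
Ingrid vs Mei: 39–18 for Ingrid.
Ingrid vs Amara: 33–24 for Ingrid.
Ingrid vs Kwame: 33–24 for Ingrid.
Ingrid beats every other option head-to-head.

Ingrid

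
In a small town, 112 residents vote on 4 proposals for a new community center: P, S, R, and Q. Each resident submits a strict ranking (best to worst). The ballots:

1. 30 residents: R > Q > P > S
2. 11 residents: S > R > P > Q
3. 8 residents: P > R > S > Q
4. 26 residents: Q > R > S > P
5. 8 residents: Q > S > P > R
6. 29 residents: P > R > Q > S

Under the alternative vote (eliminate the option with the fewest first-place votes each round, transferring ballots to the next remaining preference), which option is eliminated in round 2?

Round 1: P 37, S 11, R 30, Q 34. Eliminate S.
Round 2: P 37, R 41, Q 34. Eliminate Q.

Q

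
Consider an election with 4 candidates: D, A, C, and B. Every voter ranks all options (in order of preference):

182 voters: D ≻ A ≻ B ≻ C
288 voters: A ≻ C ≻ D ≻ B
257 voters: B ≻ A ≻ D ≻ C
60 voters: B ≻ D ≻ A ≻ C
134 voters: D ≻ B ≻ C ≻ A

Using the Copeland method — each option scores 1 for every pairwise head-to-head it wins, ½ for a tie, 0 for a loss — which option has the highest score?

D: beats C and B; loses to A → score 2.
A: beats D, C, and B → score 3.
C: loses to D, A, and B → score 0.
B: beats C; loses to D and A → score 1.
A has the best pairwise record.

A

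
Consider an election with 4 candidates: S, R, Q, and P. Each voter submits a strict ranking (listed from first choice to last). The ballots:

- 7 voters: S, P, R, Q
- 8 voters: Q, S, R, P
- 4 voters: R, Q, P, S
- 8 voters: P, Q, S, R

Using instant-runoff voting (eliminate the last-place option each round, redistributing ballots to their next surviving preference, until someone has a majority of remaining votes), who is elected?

P

Round 1: S 7, R 4, Q 8, P 8. Eliminate R.
Round 2: S 7, Q 12, P 8. Eliminate S.
Round 3: Q 12, P 15. P has a majority.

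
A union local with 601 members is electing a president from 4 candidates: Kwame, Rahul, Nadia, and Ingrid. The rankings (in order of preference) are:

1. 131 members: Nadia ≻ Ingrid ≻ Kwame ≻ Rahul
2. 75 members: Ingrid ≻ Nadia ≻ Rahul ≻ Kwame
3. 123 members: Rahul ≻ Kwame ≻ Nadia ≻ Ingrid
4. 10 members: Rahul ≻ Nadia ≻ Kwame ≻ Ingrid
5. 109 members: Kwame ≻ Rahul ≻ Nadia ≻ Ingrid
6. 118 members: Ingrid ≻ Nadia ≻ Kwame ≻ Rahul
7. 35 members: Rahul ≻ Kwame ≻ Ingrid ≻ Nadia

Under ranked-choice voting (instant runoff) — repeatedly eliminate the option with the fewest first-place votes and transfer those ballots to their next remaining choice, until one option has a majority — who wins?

Ingrid

Round 1: Kwame 109, Rahul 168, Nadia 131, Ingrid 193. Eliminate Kwame.
Round 2: Rahul 277, Nadia 131, Ingrid 193. Eliminate Nadia.
Round 3: Rahul 277, Ingrid 324. Ingrid has a majority.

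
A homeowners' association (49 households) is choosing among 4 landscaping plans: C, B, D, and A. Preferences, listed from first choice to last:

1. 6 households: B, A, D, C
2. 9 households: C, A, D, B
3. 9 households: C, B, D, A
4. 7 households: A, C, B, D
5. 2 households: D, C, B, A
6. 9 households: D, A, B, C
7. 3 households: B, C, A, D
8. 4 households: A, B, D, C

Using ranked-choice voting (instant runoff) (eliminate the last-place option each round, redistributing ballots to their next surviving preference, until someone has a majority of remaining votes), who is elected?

Round 1: C 18, B 9, D 11, A 11. Eliminate B.
Round 2: C 21, D 11, A 17. Eliminate D.
Round 3: C 23, A 26. A has a majority.

A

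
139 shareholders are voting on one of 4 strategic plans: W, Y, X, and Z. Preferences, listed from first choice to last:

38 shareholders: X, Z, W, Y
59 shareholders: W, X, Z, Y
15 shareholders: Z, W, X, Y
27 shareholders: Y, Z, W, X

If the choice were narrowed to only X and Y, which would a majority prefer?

Voters preferring X to Y: 112; preferring Y to X: 27.
X wins the head-to-head.

X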